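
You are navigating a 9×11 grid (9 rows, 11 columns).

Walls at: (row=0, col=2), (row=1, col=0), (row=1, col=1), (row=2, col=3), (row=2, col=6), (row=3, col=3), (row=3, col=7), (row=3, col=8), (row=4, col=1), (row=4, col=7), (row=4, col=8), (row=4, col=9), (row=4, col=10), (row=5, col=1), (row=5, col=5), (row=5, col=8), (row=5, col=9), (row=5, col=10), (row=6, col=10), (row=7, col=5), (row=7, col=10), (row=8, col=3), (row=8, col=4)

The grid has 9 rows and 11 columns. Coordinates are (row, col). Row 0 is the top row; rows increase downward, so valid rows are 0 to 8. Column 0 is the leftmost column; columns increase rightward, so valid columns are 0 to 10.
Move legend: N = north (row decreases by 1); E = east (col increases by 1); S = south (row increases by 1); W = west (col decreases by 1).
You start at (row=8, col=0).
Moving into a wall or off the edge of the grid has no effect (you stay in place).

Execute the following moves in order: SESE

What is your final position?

Start: (row=8, col=0)
  S (south): blocked, stay at (row=8, col=0)
  E (east): (row=8, col=0) -> (row=8, col=1)
  S (south): blocked, stay at (row=8, col=1)
  E (east): (row=8, col=1) -> (row=8, col=2)
Final: (row=8, col=2)

Answer: Final position: (row=8, col=2)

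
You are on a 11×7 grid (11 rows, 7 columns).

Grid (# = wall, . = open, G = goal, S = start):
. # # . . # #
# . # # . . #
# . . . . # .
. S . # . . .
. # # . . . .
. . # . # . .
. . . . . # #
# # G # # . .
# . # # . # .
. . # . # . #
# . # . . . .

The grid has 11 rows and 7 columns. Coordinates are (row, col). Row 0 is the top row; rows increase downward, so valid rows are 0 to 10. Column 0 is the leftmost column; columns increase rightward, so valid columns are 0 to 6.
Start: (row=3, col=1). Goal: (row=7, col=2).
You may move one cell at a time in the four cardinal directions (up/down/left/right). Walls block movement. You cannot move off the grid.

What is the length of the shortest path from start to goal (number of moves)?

BFS from (row=3, col=1) until reaching (row=7, col=2):
  Distance 0: (row=3, col=1)
  Distance 1: (row=2, col=1), (row=3, col=0), (row=3, col=2)
  Distance 2: (row=1, col=1), (row=2, col=2), (row=4, col=0)
  Distance 3: (row=2, col=3), (row=5, col=0)
  Distance 4: (row=2, col=4), (row=5, col=1), (row=6, col=0)
  Distance 5: (row=1, col=4), (row=3, col=4), (row=6, col=1)
  Distance 6: (row=0, col=4), (row=1, col=5), (row=3, col=5), (row=4, col=4), (row=6, col=2)
  Distance 7: (row=0, col=3), (row=3, col=6), (row=4, col=3), (row=4, col=5), (row=6, col=3), (row=7, col=2)  <- goal reached here
One shortest path (7 moves): (row=3, col=1) -> (row=3, col=0) -> (row=4, col=0) -> (row=5, col=0) -> (row=5, col=1) -> (row=6, col=1) -> (row=6, col=2) -> (row=7, col=2)

Answer: Shortest path length: 7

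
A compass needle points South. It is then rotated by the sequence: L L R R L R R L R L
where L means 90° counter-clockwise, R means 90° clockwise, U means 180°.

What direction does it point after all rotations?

Start: South
  L (left (90° counter-clockwise)) -> East
  L (left (90° counter-clockwise)) -> North
  R (right (90° clockwise)) -> East
  R (right (90° clockwise)) -> South
  L (left (90° counter-clockwise)) -> East
  R (right (90° clockwise)) -> South
  R (right (90° clockwise)) -> West
  L (left (90° counter-clockwise)) -> South
  R (right (90° clockwise)) -> West
  L (left (90° counter-clockwise)) -> South
Final: South

Answer: Final heading: South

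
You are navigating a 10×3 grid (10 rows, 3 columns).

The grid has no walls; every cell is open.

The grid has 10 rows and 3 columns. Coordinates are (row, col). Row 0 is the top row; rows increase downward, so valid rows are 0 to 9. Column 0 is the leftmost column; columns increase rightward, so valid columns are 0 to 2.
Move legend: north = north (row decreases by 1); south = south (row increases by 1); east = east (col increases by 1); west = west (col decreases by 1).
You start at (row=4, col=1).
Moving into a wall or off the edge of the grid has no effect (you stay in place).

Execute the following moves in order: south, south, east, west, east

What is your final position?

Start: (row=4, col=1)
  south (south): (row=4, col=1) -> (row=5, col=1)
  south (south): (row=5, col=1) -> (row=6, col=1)
  east (east): (row=6, col=1) -> (row=6, col=2)
  west (west): (row=6, col=2) -> (row=6, col=1)
  east (east): (row=6, col=1) -> (row=6, col=2)
Final: (row=6, col=2)

Answer: Final position: (row=6, col=2)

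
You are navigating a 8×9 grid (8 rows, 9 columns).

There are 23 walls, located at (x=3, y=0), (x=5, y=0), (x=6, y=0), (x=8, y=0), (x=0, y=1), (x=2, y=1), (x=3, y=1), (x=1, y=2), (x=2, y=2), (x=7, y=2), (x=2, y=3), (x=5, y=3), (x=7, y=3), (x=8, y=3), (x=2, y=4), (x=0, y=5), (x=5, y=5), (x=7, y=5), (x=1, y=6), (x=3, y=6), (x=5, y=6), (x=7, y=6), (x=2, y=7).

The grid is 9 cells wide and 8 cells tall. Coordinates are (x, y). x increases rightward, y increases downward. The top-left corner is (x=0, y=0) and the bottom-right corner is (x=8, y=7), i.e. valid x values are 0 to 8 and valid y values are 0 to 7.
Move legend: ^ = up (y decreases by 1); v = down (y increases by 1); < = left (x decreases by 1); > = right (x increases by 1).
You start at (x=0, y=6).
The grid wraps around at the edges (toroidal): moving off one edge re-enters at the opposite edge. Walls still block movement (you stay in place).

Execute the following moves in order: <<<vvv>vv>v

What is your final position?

Start: (x=0, y=6)
  < (left): (x=0, y=6) -> (x=8, y=6)
  < (left): blocked, stay at (x=8, y=6)
  < (left): blocked, stay at (x=8, y=6)
  v (down): (x=8, y=6) -> (x=8, y=7)
  v (down): blocked, stay at (x=8, y=7)
  v (down): blocked, stay at (x=8, y=7)
  > (right): (x=8, y=7) -> (x=0, y=7)
  v (down): (x=0, y=7) -> (x=0, y=0)
  v (down): blocked, stay at (x=0, y=0)
  > (right): (x=0, y=0) -> (x=1, y=0)
  v (down): (x=1, y=0) -> (x=1, y=1)
Final: (x=1, y=1)

Answer: Final position: (x=1, y=1)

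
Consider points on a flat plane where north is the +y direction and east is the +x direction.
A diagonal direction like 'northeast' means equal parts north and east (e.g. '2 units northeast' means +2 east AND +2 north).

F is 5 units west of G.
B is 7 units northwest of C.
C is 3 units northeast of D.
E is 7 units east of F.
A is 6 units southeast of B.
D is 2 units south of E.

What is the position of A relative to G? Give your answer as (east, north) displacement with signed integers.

Answer: A is at (east=4, north=2) relative to G.

Derivation:
Place G at the origin (east=0, north=0).
  F is 5 units west of G: delta (east=-5, north=+0); F at (east=-5, north=0).
  E is 7 units east of F: delta (east=+7, north=+0); E at (east=2, north=0).
  D is 2 units south of E: delta (east=+0, north=-2); D at (east=2, north=-2).
  C is 3 units northeast of D: delta (east=+3, north=+3); C at (east=5, north=1).
  B is 7 units northwest of C: delta (east=-7, north=+7); B at (east=-2, north=8).
  A is 6 units southeast of B: delta (east=+6, north=-6); A at (east=4, north=2).
Therefore A relative to G: (east=4, north=2).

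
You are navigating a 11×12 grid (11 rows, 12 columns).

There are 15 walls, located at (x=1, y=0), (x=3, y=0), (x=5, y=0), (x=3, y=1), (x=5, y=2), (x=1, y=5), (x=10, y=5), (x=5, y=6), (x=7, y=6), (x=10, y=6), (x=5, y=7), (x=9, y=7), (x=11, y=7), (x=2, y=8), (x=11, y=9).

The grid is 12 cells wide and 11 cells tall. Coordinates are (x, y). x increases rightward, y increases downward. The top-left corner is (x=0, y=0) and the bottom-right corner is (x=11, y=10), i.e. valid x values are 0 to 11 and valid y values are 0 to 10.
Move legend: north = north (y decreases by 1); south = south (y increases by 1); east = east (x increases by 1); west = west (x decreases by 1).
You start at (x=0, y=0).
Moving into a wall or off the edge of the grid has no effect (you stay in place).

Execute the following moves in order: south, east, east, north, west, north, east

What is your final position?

Start: (x=0, y=0)
  south (south): (x=0, y=0) -> (x=0, y=1)
  east (east): (x=0, y=1) -> (x=1, y=1)
  east (east): (x=1, y=1) -> (x=2, y=1)
  north (north): (x=2, y=1) -> (x=2, y=0)
  west (west): blocked, stay at (x=2, y=0)
  north (north): blocked, stay at (x=2, y=0)
  east (east): blocked, stay at (x=2, y=0)
Final: (x=2, y=0)

Answer: Final position: (x=2, y=0)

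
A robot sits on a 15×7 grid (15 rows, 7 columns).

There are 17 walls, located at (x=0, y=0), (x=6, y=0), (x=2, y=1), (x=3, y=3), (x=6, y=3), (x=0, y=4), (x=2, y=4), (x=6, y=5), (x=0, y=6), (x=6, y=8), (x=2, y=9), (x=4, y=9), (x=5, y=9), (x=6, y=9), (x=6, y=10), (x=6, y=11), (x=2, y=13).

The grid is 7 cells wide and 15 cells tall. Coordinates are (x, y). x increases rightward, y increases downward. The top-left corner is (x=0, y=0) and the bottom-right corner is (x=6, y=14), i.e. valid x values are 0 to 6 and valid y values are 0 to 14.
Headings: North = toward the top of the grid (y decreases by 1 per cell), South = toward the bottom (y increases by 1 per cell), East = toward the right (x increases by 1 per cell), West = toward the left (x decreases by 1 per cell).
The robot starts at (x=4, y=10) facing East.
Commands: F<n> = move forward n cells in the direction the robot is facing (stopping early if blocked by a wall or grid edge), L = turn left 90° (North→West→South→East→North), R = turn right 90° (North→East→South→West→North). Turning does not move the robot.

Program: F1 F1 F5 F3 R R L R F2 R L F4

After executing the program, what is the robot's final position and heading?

Start: (x=4, y=10), facing East
  F1: move forward 1, now at (x=5, y=10)
  F1: move forward 0/1 (blocked), now at (x=5, y=10)
  F5: move forward 0/5 (blocked), now at (x=5, y=10)
  F3: move forward 0/3 (blocked), now at (x=5, y=10)
  R: turn right, now facing South
  R: turn right, now facing West
  L: turn left, now facing South
  R: turn right, now facing West
  F2: move forward 2, now at (x=3, y=10)
  R: turn right, now facing North
  L: turn left, now facing West
  F4: move forward 3/4 (blocked), now at (x=0, y=10)
Final: (x=0, y=10), facing West

Answer: Final position: (x=0, y=10), facing West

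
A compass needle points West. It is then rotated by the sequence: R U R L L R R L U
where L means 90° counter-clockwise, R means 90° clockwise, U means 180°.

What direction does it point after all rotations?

Answer: Final heading: North

Derivation:
Start: West
  R (right (90° clockwise)) -> North
  U (U-turn (180°)) -> South
  R (right (90° clockwise)) -> West
  L (left (90° counter-clockwise)) -> South
  L (left (90° counter-clockwise)) -> East
  R (right (90° clockwise)) -> South
  R (right (90° clockwise)) -> West
  L (left (90° counter-clockwise)) -> South
  U (U-turn (180°)) -> North
Final: North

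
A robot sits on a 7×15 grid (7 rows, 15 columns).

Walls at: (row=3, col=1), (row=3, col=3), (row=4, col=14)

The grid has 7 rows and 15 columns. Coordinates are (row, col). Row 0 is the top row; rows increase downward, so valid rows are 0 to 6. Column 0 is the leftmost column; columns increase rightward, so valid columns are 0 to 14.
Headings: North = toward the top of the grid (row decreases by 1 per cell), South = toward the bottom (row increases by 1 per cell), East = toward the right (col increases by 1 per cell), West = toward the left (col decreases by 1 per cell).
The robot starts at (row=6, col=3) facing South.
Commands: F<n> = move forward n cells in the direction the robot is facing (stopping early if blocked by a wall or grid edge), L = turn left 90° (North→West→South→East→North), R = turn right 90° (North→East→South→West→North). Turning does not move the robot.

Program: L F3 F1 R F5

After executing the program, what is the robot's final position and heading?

Start: (row=6, col=3), facing South
  L: turn left, now facing East
  F3: move forward 3, now at (row=6, col=6)
  F1: move forward 1, now at (row=6, col=7)
  R: turn right, now facing South
  F5: move forward 0/5 (blocked), now at (row=6, col=7)
Final: (row=6, col=7), facing South

Answer: Final position: (row=6, col=7), facing South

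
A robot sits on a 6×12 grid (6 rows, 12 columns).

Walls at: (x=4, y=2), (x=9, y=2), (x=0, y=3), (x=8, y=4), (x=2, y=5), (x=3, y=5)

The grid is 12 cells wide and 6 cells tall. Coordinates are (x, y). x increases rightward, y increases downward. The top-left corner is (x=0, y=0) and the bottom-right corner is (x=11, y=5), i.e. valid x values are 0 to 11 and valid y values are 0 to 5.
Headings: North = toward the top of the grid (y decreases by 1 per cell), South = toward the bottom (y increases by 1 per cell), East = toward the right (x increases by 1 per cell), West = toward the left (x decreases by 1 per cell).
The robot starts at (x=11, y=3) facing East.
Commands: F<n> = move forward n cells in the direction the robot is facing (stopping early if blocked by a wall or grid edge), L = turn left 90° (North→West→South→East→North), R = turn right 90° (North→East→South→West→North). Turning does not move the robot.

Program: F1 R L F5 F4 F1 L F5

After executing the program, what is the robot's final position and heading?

Start: (x=11, y=3), facing East
  F1: move forward 0/1 (blocked), now at (x=11, y=3)
  R: turn right, now facing South
  L: turn left, now facing East
  F5: move forward 0/5 (blocked), now at (x=11, y=3)
  F4: move forward 0/4 (blocked), now at (x=11, y=3)
  F1: move forward 0/1 (blocked), now at (x=11, y=3)
  L: turn left, now facing North
  F5: move forward 3/5 (blocked), now at (x=11, y=0)
Final: (x=11, y=0), facing North

Answer: Final position: (x=11, y=0), facing North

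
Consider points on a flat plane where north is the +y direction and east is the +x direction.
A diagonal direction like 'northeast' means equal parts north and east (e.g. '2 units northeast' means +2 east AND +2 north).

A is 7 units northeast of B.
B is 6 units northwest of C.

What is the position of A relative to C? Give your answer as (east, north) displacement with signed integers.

Answer: A is at (east=1, north=13) relative to C.

Derivation:
Place C at the origin (east=0, north=0).
  B is 6 units northwest of C: delta (east=-6, north=+6); B at (east=-6, north=6).
  A is 7 units northeast of B: delta (east=+7, north=+7); A at (east=1, north=13).
Therefore A relative to C: (east=1, north=13).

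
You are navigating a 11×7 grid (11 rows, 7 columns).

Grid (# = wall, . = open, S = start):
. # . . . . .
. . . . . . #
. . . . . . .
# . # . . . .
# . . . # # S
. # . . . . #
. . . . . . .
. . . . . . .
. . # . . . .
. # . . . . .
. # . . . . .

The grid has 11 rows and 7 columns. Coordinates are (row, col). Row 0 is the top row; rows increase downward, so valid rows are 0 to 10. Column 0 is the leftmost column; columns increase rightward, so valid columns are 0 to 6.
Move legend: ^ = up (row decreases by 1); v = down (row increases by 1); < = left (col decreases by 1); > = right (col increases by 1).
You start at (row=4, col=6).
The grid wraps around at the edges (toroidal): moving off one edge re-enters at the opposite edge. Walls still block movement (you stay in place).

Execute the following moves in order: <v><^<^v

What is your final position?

Answer: Final position: (row=3, col=5)

Derivation:
Start: (row=4, col=6)
  < (left): blocked, stay at (row=4, col=6)
  v (down): blocked, stay at (row=4, col=6)
  > (right): blocked, stay at (row=4, col=6)
  < (left): blocked, stay at (row=4, col=6)
  ^ (up): (row=4, col=6) -> (row=3, col=6)
  < (left): (row=3, col=6) -> (row=3, col=5)
  ^ (up): (row=3, col=5) -> (row=2, col=5)
  v (down): (row=2, col=5) -> (row=3, col=5)
Final: (row=3, col=5)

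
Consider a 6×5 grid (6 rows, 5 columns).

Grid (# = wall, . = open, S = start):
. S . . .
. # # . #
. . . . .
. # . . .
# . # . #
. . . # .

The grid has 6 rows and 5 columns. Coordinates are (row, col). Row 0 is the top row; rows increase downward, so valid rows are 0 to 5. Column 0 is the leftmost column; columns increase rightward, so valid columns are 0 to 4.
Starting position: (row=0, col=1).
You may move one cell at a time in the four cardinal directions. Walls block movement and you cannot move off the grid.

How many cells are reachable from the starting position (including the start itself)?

BFS flood-fill from (row=0, col=1):
  Distance 0: (row=0, col=1)
  Distance 1: (row=0, col=0), (row=0, col=2)
  Distance 2: (row=0, col=3), (row=1, col=0)
  Distance 3: (row=0, col=4), (row=1, col=3), (row=2, col=0)
  Distance 4: (row=2, col=1), (row=2, col=3), (row=3, col=0)
  Distance 5: (row=2, col=2), (row=2, col=4), (row=3, col=3)
  Distance 6: (row=3, col=2), (row=3, col=4), (row=4, col=3)
Total reachable: 17 (grid has 22 open cells total)

Answer: Reachable cells: 17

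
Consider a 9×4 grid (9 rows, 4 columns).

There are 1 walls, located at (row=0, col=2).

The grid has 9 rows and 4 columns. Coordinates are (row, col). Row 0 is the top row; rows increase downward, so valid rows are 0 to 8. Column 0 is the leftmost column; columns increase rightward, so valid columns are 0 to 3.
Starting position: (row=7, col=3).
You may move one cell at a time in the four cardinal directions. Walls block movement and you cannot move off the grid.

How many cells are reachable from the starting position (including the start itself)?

BFS flood-fill from (row=7, col=3):
  Distance 0: (row=7, col=3)
  Distance 1: (row=6, col=3), (row=7, col=2), (row=8, col=3)
  Distance 2: (row=5, col=3), (row=6, col=2), (row=7, col=1), (row=8, col=2)
  Distance 3: (row=4, col=3), (row=5, col=2), (row=6, col=1), (row=7, col=0), (row=8, col=1)
  Distance 4: (row=3, col=3), (row=4, col=2), (row=5, col=1), (row=6, col=0), (row=8, col=0)
  Distance 5: (row=2, col=3), (row=3, col=2), (row=4, col=1), (row=5, col=0)
  Distance 6: (row=1, col=3), (row=2, col=2), (row=3, col=1), (row=4, col=0)
  Distance 7: (row=0, col=3), (row=1, col=2), (row=2, col=1), (row=3, col=0)
  Distance 8: (row=1, col=1), (row=2, col=0)
  Distance 9: (row=0, col=1), (row=1, col=0)
  Distance 10: (row=0, col=0)
Total reachable: 35 (grid has 35 open cells total)

Answer: Reachable cells: 35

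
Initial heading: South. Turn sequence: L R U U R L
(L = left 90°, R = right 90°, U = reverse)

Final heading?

Start: South
  L (left (90° counter-clockwise)) -> East
  R (right (90° clockwise)) -> South
  U (U-turn (180°)) -> North
  U (U-turn (180°)) -> South
  R (right (90° clockwise)) -> West
  L (left (90° counter-clockwise)) -> South
Final: South

Answer: Final heading: South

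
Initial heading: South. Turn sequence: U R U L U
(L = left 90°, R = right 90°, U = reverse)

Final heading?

Start: South
  U (U-turn (180°)) -> North
  R (right (90° clockwise)) -> East
  U (U-turn (180°)) -> West
  L (left (90° counter-clockwise)) -> South
  U (U-turn (180°)) -> North
Final: North

Answer: Final heading: North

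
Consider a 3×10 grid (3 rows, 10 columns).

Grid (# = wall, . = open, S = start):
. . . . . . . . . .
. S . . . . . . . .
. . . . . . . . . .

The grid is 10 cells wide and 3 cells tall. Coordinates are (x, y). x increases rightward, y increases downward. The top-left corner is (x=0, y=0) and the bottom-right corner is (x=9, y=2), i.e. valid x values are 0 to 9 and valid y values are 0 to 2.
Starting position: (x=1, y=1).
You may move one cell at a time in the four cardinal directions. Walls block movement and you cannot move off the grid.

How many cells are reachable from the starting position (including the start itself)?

BFS flood-fill from (x=1, y=1):
  Distance 0: (x=1, y=1)
  Distance 1: (x=1, y=0), (x=0, y=1), (x=2, y=1), (x=1, y=2)
  Distance 2: (x=0, y=0), (x=2, y=0), (x=3, y=1), (x=0, y=2), (x=2, y=2)
  Distance 3: (x=3, y=0), (x=4, y=1), (x=3, y=2)
  Distance 4: (x=4, y=0), (x=5, y=1), (x=4, y=2)
  Distance 5: (x=5, y=0), (x=6, y=1), (x=5, y=2)
  Distance 6: (x=6, y=0), (x=7, y=1), (x=6, y=2)
  Distance 7: (x=7, y=0), (x=8, y=1), (x=7, y=2)
  Distance 8: (x=8, y=0), (x=9, y=1), (x=8, y=2)
  Distance 9: (x=9, y=0), (x=9, y=2)
Total reachable: 30 (grid has 30 open cells total)

Answer: Reachable cells: 30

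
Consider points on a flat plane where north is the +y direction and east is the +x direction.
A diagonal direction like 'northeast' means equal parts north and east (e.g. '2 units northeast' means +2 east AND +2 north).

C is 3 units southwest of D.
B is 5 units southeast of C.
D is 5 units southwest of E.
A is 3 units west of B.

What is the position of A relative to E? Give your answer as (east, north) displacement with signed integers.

Place E at the origin (east=0, north=0).
  D is 5 units southwest of E: delta (east=-5, north=-5); D at (east=-5, north=-5).
  C is 3 units southwest of D: delta (east=-3, north=-3); C at (east=-8, north=-8).
  B is 5 units southeast of C: delta (east=+5, north=-5); B at (east=-3, north=-13).
  A is 3 units west of B: delta (east=-3, north=+0); A at (east=-6, north=-13).
Therefore A relative to E: (east=-6, north=-13).

Answer: A is at (east=-6, north=-13) relative to E.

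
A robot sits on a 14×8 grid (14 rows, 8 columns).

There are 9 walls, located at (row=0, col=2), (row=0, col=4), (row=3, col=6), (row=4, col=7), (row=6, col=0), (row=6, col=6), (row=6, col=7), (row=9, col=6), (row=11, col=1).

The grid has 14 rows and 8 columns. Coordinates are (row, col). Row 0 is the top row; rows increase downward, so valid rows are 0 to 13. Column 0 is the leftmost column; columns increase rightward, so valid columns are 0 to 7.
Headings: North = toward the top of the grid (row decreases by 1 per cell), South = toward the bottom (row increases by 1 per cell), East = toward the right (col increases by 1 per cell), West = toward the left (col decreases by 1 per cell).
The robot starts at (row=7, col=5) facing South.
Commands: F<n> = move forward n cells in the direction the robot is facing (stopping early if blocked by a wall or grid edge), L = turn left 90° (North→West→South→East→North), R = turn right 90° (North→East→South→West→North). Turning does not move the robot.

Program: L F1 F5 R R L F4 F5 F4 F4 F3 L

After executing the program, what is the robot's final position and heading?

Start: (row=7, col=5), facing South
  L: turn left, now facing East
  F1: move forward 1, now at (row=7, col=6)
  F5: move forward 1/5 (blocked), now at (row=7, col=7)
  R: turn right, now facing South
  R: turn right, now facing West
  L: turn left, now facing South
  F4: move forward 4, now at (row=11, col=7)
  F5: move forward 2/5 (blocked), now at (row=13, col=7)
  F4: move forward 0/4 (blocked), now at (row=13, col=7)
  F4: move forward 0/4 (blocked), now at (row=13, col=7)
  F3: move forward 0/3 (blocked), now at (row=13, col=7)
  L: turn left, now facing East
Final: (row=13, col=7), facing East

Answer: Final position: (row=13, col=7), facing East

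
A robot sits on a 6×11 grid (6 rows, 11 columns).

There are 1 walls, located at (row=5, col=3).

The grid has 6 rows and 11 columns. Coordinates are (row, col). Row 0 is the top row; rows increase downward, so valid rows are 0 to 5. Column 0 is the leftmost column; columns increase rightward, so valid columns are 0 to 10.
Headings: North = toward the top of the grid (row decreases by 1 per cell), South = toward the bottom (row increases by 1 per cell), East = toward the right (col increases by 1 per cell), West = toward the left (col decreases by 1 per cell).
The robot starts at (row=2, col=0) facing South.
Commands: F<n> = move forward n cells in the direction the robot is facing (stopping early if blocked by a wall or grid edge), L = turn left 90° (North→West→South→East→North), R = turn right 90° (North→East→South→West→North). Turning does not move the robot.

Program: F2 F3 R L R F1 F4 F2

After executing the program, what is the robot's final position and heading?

Answer: Final position: (row=5, col=0), facing West

Derivation:
Start: (row=2, col=0), facing South
  F2: move forward 2, now at (row=4, col=0)
  F3: move forward 1/3 (blocked), now at (row=5, col=0)
  R: turn right, now facing West
  L: turn left, now facing South
  R: turn right, now facing West
  F1: move forward 0/1 (blocked), now at (row=5, col=0)
  F4: move forward 0/4 (blocked), now at (row=5, col=0)
  F2: move forward 0/2 (blocked), now at (row=5, col=0)
Final: (row=5, col=0), facing West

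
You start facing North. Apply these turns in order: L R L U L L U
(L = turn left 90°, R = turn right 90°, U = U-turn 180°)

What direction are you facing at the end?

Start: North
  L (left (90° counter-clockwise)) -> West
  R (right (90° clockwise)) -> North
  L (left (90° counter-clockwise)) -> West
  U (U-turn (180°)) -> East
  L (left (90° counter-clockwise)) -> North
  L (left (90° counter-clockwise)) -> West
  U (U-turn (180°)) -> East
Final: East

Answer: Final heading: East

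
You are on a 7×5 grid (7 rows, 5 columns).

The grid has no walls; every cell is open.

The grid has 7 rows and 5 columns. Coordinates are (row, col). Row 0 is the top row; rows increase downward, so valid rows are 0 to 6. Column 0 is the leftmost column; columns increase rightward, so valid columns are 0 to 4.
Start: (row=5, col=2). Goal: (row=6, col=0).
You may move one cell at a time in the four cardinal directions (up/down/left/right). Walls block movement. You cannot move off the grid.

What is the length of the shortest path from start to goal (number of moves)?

Answer: Shortest path length: 3

Derivation:
BFS from (row=5, col=2) until reaching (row=6, col=0):
  Distance 0: (row=5, col=2)
  Distance 1: (row=4, col=2), (row=5, col=1), (row=5, col=3), (row=6, col=2)
  Distance 2: (row=3, col=2), (row=4, col=1), (row=4, col=3), (row=5, col=0), (row=5, col=4), (row=6, col=1), (row=6, col=3)
  Distance 3: (row=2, col=2), (row=3, col=1), (row=3, col=3), (row=4, col=0), (row=4, col=4), (row=6, col=0), (row=6, col=4)  <- goal reached here
One shortest path (3 moves): (row=5, col=2) -> (row=5, col=1) -> (row=5, col=0) -> (row=6, col=0)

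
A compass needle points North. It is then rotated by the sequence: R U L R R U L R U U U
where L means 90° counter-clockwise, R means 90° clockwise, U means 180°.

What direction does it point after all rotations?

Start: North
  R (right (90° clockwise)) -> East
  U (U-turn (180°)) -> West
  L (left (90° counter-clockwise)) -> South
  R (right (90° clockwise)) -> West
  R (right (90° clockwise)) -> North
  U (U-turn (180°)) -> South
  L (left (90° counter-clockwise)) -> East
  R (right (90° clockwise)) -> South
  U (U-turn (180°)) -> North
  U (U-turn (180°)) -> South
  U (U-turn (180°)) -> North
Final: North

Answer: Final heading: North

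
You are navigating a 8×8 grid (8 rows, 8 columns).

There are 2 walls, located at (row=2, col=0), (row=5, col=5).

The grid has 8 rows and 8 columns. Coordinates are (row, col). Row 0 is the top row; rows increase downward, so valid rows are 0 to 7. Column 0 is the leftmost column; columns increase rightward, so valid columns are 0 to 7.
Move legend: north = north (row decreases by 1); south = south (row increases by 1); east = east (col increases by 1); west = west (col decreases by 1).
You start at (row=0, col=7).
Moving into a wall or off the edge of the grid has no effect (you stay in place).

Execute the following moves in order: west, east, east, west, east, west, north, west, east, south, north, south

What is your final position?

Start: (row=0, col=7)
  west (west): (row=0, col=7) -> (row=0, col=6)
  east (east): (row=0, col=6) -> (row=0, col=7)
  east (east): blocked, stay at (row=0, col=7)
  west (west): (row=0, col=7) -> (row=0, col=6)
  east (east): (row=0, col=6) -> (row=0, col=7)
  west (west): (row=0, col=7) -> (row=0, col=6)
  north (north): blocked, stay at (row=0, col=6)
  west (west): (row=0, col=6) -> (row=0, col=5)
  east (east): (row=0, col=5) -> (row=0, col=6)
  south (south): (row=0, col=6) -> (row=1, col=6)
  north (north): (row=1, col=6) -> (row=0, col=6)
  south (south): (row=0, col=6) -> (row=1, col=6)
Final: (row=1, col=6)

Answer: Final position: (row=1, col=6)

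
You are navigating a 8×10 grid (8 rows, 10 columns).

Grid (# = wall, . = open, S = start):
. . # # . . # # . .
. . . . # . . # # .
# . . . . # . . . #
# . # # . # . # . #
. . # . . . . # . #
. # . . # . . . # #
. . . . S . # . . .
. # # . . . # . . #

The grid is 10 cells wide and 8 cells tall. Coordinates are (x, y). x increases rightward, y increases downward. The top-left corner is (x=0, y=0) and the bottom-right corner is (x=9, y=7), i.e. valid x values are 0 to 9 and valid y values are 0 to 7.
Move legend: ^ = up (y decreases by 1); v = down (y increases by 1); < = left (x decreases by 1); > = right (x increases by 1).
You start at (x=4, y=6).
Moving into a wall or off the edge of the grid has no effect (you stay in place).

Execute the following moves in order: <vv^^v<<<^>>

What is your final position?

Answer: Final position: (x=0, y=5)

Derivation:
Start: (x=4, y=6)
  < (left): (x=4, y=6) -> (x=3, y=6)
  v (down): (x=3, y=6) -> (x=3, y=7)
  v (down): blocked, stay at (x=3, y=7)
  ^ (up): (x=3, y=7) -> (x=3, y=6)
  ^ (up): (x=3, y=6) -> (x=3, y=5)
  v (down): (x=3, y=5) -> (x=3, y=6)
  < (left): (x=3, y=6) -> (x=2, y=6)
  < (left): (x=2, y=6) -> (x=1, y=6)
  < (left): (x=1, y=6) -> (x=0, y=6)
  ^ (up): (x=0, y=6) -> (x=0, y=5)
  > (right): blocked, stay at (x=0, y=5)
  > (right): blocked, stay at (x=0, y=5)
Final: (x=0, y=5)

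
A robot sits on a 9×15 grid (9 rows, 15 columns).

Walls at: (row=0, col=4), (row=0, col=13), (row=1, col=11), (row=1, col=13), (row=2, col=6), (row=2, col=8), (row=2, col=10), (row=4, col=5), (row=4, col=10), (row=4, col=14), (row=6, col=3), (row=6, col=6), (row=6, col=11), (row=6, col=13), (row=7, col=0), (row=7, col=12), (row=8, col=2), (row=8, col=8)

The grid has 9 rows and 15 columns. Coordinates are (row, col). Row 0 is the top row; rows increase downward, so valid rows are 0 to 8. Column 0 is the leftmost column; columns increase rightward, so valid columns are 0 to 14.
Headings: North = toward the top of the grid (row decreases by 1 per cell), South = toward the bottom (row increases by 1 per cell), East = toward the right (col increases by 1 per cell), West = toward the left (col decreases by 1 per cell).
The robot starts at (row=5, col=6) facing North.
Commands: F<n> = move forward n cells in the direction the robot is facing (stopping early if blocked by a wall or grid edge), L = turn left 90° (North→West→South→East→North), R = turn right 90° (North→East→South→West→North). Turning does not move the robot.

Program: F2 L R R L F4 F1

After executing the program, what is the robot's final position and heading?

Answer: Final position: (row=3, col=6), facing North

Derivation:
Start: (row=5, col=6), facing North
  F2: move forward 2, now at (row=3, col=6)
  L: turn left, now facing West
  R: turn right, now facing North
  R: turn right, now facing East
  L: turn left, now facing North
  F4: move forward 0/4 (blocked), now at (row=3, col=6)
  F1: move forward 0/1 (blocked), now at (row=3, col=6)
Final: (row=3, col=6), facing North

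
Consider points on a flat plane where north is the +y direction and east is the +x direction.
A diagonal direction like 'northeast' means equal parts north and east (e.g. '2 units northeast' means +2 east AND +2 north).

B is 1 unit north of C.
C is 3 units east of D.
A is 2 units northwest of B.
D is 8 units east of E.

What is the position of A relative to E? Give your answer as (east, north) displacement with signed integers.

Place E at the origin (east=0, north=0).
  D is 8 units east of E: delta (east=+8, north=+0); D at (east=8, north=0).
  C is 3 units east of D: delta (east=+3, north=+0); C at (east=11, north=0).
  B is 1 unit north of C: delta (east=+0, north=+1); B at (east=11, north=1).
  A is 2 units northwest of B: delta (east=-2, north=+2); A at (east=9, north=3).
Therefore A relative to E: (east=9, north=3).

Answer: A is at (east=9, north=3) relative to E.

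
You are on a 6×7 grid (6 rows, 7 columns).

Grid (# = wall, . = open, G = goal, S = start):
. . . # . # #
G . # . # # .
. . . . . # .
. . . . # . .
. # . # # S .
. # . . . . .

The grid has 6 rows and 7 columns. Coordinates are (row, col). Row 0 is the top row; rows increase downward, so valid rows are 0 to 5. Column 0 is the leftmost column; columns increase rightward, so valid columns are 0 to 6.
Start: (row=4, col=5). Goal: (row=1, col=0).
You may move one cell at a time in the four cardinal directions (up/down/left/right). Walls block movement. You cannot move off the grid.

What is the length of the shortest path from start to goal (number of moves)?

Answer: Shortest path length: 10

Derivation:
BFS from (row=4, col=5) until reaching (row=1, col=0):
  Distance 0: (row=4, col=5)
  Distance 1: (row=3, col=5), (row=4, col=6), (row=5, col=5)
  Distance 2: (row=3, col=6), (row=5, col=4), (row=5, col=6)
  Distance 3: (row=2, col=6), (row=5, col=3)
  Distance 4: (row=1, col=6), (row=5, col=2)
  Distance 5: (row=4, col=2)
  Distance 6: (row=3, col=2)
  Distance 7: (row=2, col=2), (row=3, col=1), (row=3, col=3)
  Distance 8: (row=2, col=1), (row=2, col=3), (row=3, col=0)
  Distance 9: (row=1, col=1), (row=1, col=3), (row=2, col=0), (row=2, col=4), (row=4, col=0)
  Distance 10: (row=0, col=1), (row=1, col=0), (row=5, col=0)  <- goal reached here
One shortest path (10 moves): (row=4, col=5) -> (row=5, col=5) -> (row=5, col=4) -> (row=5, col=3) -> (row=5, col=2) -> (row=4, col=2) -> (row=3, col=2) -> (row=3, col=1) -> (row=3, col=0) -> (row=2, col=0) -> (row=1, col=0)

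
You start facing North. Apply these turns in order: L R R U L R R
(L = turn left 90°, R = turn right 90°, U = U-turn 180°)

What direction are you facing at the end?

Start: North
  L (left (90° counter-clockwise)) -> West
  R (right (90° clockwise)) -> North
  R (right (90° clockwise)) -> East
  U (U-turn (180°)) -> West
  L (left (90° counter-clockwise)) -> South
  R (right (90° clockwise)) -> West
  R (right (90° clockwise)) -> North
Final: North

Answer: Final heading: North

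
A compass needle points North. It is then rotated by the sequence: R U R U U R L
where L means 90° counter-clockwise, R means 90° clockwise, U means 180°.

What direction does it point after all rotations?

Start: North
  R (right (90° clockwise)) -> East
  U (U-turn (180°)) -> West
  R (right (90° clockwise)) -> North
  U (U-turn (180°)) -> South
  U (U-turn (180°)) -> North
  R (right (90° clockwise)) -> East
  L (left (90° counter-clockwise)) -> North
Final: North

Answer: Final heading: North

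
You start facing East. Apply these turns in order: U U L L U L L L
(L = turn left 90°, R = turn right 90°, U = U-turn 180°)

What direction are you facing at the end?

Start: East
  U (U-turn (180°)) -> West
  U (U-turn (180°)) -> East
  L (left (90° counter-clockwise)) -> North
  L (left (90° counter-clockwise)) -> West
  U (U-turn (180°)) -> East
  L (left (90° counter-clockwise)) -> North
  L (left (90° counter-clockwise)) -> West
  L (left (90° counter-clockwise)) -> South
Final: South

Answer: Final heading: South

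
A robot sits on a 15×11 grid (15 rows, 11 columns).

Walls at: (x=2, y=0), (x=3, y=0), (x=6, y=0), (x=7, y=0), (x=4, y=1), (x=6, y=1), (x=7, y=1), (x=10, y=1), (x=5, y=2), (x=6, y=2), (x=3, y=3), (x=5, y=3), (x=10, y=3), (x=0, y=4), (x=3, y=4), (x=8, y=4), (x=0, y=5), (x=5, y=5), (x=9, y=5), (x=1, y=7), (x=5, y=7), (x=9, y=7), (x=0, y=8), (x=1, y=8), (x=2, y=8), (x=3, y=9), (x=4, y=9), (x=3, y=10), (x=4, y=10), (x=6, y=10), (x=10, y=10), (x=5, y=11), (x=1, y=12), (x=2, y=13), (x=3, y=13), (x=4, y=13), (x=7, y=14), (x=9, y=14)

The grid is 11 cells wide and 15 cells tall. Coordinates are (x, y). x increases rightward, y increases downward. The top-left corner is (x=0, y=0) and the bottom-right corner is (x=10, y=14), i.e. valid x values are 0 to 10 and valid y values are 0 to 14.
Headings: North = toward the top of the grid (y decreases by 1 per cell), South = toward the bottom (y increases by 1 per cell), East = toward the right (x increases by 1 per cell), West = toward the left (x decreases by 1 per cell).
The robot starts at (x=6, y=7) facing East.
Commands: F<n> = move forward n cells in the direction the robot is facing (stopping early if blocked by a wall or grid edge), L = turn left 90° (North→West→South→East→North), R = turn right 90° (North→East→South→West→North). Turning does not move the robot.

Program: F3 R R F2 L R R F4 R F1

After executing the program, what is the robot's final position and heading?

Start: (x=6, y=7), facing East
  F3: move forward 2/3 (blocked), now at (x=8, y=7)
  R: turn right, now facing South
  R: turn right, now facing West
  F2: move forward 2, now at (x=6, y=7)
  L: turn left, now facing South
  R: turn right, now facing West
  R: turn right, now facing North
  F4: move forward 4, now at (x=6, y=3)
  R: turn right, now facing East
  F1: move forward 1, now at (x=7, y=3)
Final: (x=7, y=3), facing East

Answer: Final position: (x=7, y=3), facing East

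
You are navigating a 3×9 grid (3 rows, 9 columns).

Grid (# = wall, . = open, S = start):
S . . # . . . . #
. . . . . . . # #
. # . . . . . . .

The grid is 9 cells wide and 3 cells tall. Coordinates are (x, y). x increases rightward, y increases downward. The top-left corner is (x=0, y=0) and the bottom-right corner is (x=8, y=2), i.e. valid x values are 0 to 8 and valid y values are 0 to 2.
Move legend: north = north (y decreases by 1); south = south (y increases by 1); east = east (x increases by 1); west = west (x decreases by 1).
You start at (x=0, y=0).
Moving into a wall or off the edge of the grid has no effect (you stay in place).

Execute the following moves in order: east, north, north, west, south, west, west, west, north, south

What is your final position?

Start: (x=0, y=0)
  east (east): (x=0, y=0) -> (x=1, y=0)
  north (north): blocked, stay at (x=1, y=0)
  north (north): blocked, stay at (x=1, y=0)
  west (west): (x=1, y=0) -> (x=0, y=0)
  south (south): (x=0, y=0) -> (x=0, y=1)
  [×3]west (west): blocked, stay at (x=0, y=1)
  north (north): (x=0, y=1) -> (x=0, y=0)
  south (south): (x=0, y=0) -> (x=0, y=1)
Final: (x=0, y=1)

Answer: Final position: (x=0, y=1)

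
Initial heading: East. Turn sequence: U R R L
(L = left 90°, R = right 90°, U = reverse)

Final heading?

Answer: Final heading: North

Derivation:
Start: East
  U (U-turn (180°)) -> West
  R (right (90° clockwise)) -> North
  R (right (90° clockwise)) -> East
  L (left (90° counter-clockwise)) -> North
Final: North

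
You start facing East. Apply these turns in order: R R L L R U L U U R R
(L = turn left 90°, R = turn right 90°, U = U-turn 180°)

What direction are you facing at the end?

Start: East
  R (right (90° clockwise)) -> South
  R (right (90° clockwise)) -> West
  L (left (90° counter-clockwise)) -> South
  L (left (90° counter-clockwise)) -> East
  R (right (90° clockwise)) -> South
  U (U-turn (180°)) -> North
  L (left (90° counter-clockwise)) -> West
  U (U-turn (180°)) -> East
  U (U-turn (180°)) -> West
  R (right (90° clockwise)) -> North
  R (right (90° clockwise)) -> East
Final: East

Answer: Final heading: East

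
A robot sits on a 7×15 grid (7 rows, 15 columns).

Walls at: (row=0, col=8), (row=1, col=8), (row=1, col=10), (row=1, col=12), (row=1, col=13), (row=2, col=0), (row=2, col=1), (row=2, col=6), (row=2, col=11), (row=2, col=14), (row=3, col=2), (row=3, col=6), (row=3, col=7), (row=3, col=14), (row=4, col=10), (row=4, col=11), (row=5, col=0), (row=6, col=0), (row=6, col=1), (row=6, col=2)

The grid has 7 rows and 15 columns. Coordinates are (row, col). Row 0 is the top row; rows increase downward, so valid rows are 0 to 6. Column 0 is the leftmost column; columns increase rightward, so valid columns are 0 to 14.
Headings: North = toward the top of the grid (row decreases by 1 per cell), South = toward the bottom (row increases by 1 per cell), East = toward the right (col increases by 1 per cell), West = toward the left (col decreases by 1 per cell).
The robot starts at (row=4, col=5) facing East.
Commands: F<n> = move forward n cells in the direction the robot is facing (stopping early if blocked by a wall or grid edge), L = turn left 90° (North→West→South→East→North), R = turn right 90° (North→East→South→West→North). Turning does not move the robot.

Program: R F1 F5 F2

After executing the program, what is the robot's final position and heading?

Start: (row=4, col=5), facing East
  R: turn right, now facing South
  F1: move forward 1, now at (row=5, col=5)
  F5: move forward 1/5 (blocked), now at (row=6, col=5)
  F2: move forward 0/2 (blocked), now at (row=6, col=5)
Final: (row=6, col=5), facing South

Answer: Final position: (row=6, col=5), facing South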